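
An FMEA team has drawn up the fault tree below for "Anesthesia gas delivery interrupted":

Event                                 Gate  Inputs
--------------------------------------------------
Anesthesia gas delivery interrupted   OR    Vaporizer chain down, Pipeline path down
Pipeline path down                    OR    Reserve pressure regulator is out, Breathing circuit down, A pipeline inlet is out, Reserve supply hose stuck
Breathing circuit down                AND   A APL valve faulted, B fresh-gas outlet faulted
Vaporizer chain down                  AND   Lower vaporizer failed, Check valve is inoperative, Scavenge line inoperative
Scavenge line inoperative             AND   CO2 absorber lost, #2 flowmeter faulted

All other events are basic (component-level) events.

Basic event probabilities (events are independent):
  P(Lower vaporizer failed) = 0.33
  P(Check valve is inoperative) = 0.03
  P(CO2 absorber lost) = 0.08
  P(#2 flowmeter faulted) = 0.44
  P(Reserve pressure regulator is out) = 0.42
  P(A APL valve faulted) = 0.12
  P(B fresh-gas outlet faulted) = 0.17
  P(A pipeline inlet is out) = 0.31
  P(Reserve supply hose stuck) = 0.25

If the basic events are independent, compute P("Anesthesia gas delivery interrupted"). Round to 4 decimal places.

0.7061

P(Scavenge line inoperative) [AND] = 0.08 × 0.44 = 0.035200
P(Vaporizer chain down) [AND] = 0.33 × 0.03 × 0.035200 = 0.000348
P(Breathing circuit down) [AND] = 0.12 × 0.17 = 0.020400
P(Pipeline path down) [OR] = 1 − (1−0.42) × (1−0.020400) × (1−0.31) × (1−0.25) = 0.705973
P(Anesthesia gas delivery interrupted) [OR] = 1 − (1−0.000348) × (1−0.705973) = 0.706075
Rounded to 4 decimal places: P(Anesthesia gas delivery interrupted) ≈ 0.7061.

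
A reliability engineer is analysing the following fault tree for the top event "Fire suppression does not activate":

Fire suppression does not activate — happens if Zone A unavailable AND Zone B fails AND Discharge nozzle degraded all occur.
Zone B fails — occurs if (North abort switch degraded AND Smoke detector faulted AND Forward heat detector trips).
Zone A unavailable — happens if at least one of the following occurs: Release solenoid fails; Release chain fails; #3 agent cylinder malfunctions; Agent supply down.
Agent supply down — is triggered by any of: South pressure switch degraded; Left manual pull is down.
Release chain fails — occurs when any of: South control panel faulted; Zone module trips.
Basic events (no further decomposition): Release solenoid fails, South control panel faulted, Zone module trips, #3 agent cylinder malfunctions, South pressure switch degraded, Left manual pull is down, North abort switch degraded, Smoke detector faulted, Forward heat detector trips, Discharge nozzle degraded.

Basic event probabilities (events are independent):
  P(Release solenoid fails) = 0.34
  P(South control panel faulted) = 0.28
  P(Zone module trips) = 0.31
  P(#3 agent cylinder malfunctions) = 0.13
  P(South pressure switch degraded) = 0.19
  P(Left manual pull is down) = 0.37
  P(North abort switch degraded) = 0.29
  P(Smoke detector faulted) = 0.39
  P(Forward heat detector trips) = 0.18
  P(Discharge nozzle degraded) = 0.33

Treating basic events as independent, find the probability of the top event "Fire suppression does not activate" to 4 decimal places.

0.0057

P(Release chain fails) [OR] = 1 − (1−0.28) × (1−0.31) = 0.503200
P(Agent supply down) [OR] = 1 − (1−0.19) × (1−0.37) = 0.489700
P(Zone A unavailable) [OR] = 1 − (1−0.34) × (1−0.503200) × (1−0.13) × (1−0.489700) = 0.854431
P(Zone B fails) [AND] = 0.29 × 0.39 × 0.18 = 0.020358
P(Fire suppression does not activate) [AND] = 0.854431 × 0.020358 × 0.33 = 0.005740
Rounded to 4 decimal places: P(Fire suppression does not activate) ≈ 0.0057.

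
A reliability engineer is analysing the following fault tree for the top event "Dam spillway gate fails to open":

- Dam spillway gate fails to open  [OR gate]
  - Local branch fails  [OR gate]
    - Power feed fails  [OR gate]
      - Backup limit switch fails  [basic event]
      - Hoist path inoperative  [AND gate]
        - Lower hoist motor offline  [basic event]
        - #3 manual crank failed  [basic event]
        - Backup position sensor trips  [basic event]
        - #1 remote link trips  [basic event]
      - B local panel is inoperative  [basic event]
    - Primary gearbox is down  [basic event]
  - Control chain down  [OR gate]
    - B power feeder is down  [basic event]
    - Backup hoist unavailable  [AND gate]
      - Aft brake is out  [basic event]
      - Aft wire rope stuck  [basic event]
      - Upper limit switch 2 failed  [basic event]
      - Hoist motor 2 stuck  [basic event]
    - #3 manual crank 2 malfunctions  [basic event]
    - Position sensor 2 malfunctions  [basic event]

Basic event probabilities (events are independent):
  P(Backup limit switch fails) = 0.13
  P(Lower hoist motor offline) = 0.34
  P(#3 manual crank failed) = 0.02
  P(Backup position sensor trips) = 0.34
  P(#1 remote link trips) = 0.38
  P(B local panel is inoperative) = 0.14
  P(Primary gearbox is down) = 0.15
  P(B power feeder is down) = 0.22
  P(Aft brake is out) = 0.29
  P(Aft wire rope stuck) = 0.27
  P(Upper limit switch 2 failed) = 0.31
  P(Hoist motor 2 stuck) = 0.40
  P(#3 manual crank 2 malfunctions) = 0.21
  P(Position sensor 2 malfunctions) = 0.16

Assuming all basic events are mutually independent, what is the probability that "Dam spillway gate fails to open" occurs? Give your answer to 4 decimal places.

0.6743

P(Hoist path inoperative) [AND] = 0.34 × 0.02 × 0.34 × 0.38 = 0.000879
P(Power feed fails) [OR] = 1 − (1−0.13) × (1−0.000879) × (1−0.14) = 0.252458
P(Local branch fails) [OR] = 1 − (1−0.252458) × (1−0.15) = 0.364589
P(Backup hoist unavailable) [AND] = 0.29 × 0.27 × 0.31 × 0.40 = 0.009709
P(Control chain down) [OR] = 1 − (1−0.22) × (1−0.009709) × (1−0.21) × (1−0.16) = 0.487417
P(Dam spillway gate fails to open) [OR] = 1 − (1−0.364589) × (1−0.487417) = 0.674299
Rounded to 4 decimal places: P(Dam spillway gate fails to open) ≈ 0.6743.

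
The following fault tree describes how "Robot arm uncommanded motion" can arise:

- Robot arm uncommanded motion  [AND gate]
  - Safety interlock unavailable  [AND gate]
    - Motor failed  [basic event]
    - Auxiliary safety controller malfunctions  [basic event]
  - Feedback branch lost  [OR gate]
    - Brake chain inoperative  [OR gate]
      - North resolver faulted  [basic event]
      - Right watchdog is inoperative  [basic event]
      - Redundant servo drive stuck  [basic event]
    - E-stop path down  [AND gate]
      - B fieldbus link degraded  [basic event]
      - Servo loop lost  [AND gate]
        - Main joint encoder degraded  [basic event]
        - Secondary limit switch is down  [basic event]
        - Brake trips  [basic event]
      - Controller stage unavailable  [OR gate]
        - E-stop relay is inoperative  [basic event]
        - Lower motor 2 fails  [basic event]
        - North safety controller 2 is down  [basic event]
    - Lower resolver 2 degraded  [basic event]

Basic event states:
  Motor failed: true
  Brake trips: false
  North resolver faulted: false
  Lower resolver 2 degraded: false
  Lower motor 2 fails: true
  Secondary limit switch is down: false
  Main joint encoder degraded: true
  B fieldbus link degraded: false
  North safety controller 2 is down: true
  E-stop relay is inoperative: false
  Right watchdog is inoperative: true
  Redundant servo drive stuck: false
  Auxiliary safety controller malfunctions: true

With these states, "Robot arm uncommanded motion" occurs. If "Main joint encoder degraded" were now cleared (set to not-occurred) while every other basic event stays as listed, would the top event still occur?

Yes

Counterfactual: set "Main joint encoder degraded" to not occurred.
Safety interlock unavailable [AND]: Motor failed=occurs, Auxiliary safety controller malfunctions=occurs → all inputs occur → occurs.
Brake chain inoperative [OR]: North resolver faulted=not, Right watchdog is inoperative=occurs, Redundant servo drive stuck=not → at least one input occurs → occurs.
Servo loop lost [AND]: Main joint encoder degraded=not, Secondary limit switch is down=not, Brake trips=not → not all inputs occur → does not occur.
Controller stage unavailable [OR]: E-stop relay is inoperative=not, Lower motor 2 fails=occurs, North safety controller 2 is down=occurs → at least one input occurs → occurs.
E-stop path down [AND]: B fieldbus link degraded=not, Servo loop lost=not, Controller stage unavailable=occurs → not all inputs occur → does not occur.
Feedback branch lost [OR]: Brake chain inoperative=occurs, E-stop path down=not, Lower resolver 2 degraded=not → at least one input occurs → occurs.
Robot arm uncommanded motion [AND]: Safety interlock unavailable=occurs, Feedback branch lost=occurs → all inputs occur → occurs.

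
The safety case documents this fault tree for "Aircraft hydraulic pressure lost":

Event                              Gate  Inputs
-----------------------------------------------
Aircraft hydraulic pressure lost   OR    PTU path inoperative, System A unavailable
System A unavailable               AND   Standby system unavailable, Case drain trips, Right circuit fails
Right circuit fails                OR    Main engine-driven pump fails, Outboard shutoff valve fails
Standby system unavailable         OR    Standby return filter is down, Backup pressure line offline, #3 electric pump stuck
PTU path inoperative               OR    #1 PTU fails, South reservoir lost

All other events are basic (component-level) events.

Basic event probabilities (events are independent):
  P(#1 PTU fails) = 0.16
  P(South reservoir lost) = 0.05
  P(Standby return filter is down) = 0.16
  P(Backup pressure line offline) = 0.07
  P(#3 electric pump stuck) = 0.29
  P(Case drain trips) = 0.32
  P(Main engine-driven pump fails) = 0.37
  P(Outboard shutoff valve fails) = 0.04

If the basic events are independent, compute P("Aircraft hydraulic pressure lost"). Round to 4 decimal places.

P(PTU path inoperative) [OR] = 1 − (1−0.16) × (1−0.05) = 0.202000
P(Standby system unavailable) [OR] = 1 − (1−0.16) × (1−0.07) × (1−0.29) = 0.445348
P(Right circuit fails) [OR] = 1 − (1−0.37) × (1−0.04) = 0.395200
P(System A unavailable) [AND] = 0.445348 × 0.32 × 0.395200 = 0.056320
P(Aircraft hydraulic pressure lost) [OR] = 1 − (1−0.202000) × (1−0.056320) = 0.246943
Rounded to 4 decimal places: P(Aircraft hydraulic pressure lost) ≈ 0.2469.

0.2469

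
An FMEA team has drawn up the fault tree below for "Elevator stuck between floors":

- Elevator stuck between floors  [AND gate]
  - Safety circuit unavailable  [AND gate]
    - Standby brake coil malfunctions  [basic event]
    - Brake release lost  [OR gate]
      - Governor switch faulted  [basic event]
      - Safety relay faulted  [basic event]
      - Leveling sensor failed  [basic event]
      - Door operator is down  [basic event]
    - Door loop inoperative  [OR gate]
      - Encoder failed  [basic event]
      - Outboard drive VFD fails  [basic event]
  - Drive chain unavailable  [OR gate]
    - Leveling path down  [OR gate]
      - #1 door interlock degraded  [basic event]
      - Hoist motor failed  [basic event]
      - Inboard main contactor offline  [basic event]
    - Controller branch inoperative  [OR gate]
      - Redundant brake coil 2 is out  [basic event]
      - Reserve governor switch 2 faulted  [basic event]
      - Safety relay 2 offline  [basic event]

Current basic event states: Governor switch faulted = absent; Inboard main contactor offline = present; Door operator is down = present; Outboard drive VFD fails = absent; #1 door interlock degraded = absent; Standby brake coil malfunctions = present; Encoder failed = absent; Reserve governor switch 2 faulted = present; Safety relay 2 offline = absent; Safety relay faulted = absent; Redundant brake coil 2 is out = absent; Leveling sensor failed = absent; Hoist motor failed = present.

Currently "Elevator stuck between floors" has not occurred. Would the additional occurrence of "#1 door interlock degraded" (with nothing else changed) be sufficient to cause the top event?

Counterfactual: set "#1 door interlock degraded" to occurred.
Brake release lost [OR]: Governor switch faulted=not, Safety relay faulted=not, Leveling sensor failed=not, Door operator is down=occurs → at least one input occurs → occurs.
Door loop inoperative [OR]: Encoder failed=not, Outboard drive VFD fails=not → no input occurs → does not occur.
Safety circuit unavailable [AND]: Standby brake coil malfunctions=occurs, Brake release lost=occurs, Door loop inoperative=not → not all inputs occur → does not occur.
Leveling path down [OR]: #1 door interlock degraded=occurs, Hoist motor failed=occurs, Inboard main contactor offline=occurs → at least one input occurs → occurs.
Controller branch inoperative [OR]: Redundant brake coil 2 is out=not, Reserve governor switch 2 faulted=occurs, Safety relay 2 offline=not → at least one input occurs → occurs.
Drive chain unavailable [OR]: Leveling path down=occurs, Controller branch inoperative=occurs → at least one input occurs → occurs.
Elevator stuck between floors [AND]: Safety circuit unavailable=not, Drive chain unavailable=occurs → not all inputs occur → does not occur.

No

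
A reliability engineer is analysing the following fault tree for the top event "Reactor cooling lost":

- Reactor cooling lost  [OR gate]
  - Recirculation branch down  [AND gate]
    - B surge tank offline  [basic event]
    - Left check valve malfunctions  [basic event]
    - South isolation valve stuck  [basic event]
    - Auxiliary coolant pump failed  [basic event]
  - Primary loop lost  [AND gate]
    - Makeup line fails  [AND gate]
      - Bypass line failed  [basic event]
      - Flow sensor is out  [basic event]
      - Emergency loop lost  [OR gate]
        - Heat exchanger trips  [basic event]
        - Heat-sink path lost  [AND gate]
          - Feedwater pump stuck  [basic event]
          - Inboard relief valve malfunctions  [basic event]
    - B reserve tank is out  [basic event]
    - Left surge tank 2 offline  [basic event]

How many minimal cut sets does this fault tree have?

3

Recirculation branch down [AND]: one cut set from each child combined → 1 × 1 × 1 × 1 = 1 cut set(s).
Heat-sink path lost [AND]: one cut set from each child combined → 1 × 1 = 1 cut set(s).
Emergency loop lost [OR]: union of children's cut sets → 2 cut set(s).
Makeup line fails [AND]: one cut set from each child combined → 1 × 1 × 2 = 2 cut set(s).
Primary loop lost [AND]: one cut set from each child combined → 2 × 1 × 1 = 2 cut set(s).
Reactor cooling lost [OR]: union of children's cut sets → 3 cut set(s).
Minimal cut sets: {Auxiliary coolant pump failed, B surge tank offline, Left check valve malfunctions, South isolation valve stuck}; {B reserve tank is out, Bypass line failed, Flow sensor is out, Heat exchanger trips, Left surge tank 2 offline}; {B reserve tank is out, Bypass line failed, Feedwater pump stuck, Flow sensor is out, Inboard relief valve malfunctions, Left surge tank 2 offline}.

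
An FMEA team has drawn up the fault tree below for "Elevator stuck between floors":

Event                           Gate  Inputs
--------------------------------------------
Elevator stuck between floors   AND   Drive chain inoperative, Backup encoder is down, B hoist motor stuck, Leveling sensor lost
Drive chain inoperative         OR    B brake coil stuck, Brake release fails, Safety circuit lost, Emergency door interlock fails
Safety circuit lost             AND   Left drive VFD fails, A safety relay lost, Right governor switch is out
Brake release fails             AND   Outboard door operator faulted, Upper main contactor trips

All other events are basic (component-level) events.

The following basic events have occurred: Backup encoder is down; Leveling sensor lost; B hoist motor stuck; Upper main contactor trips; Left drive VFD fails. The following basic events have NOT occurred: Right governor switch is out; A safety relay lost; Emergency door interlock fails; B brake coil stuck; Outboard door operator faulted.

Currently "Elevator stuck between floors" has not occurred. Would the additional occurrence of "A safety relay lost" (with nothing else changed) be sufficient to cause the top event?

No

Counterfactual: set "A safety relay lost" to occurred.
Brake release fails [AND]: Outboard door operator faulted=not, Upper main contactor trips=occurs → not all inputs occur → does not occur.
Safety circuit lost [AND]: Left drive VFD fails=occurs, A safety relay lost=occurs, Right governor switch is out=not → not all inputs occur → does not occur.
Drive chain inoperative [OR]: B brake coil stuck=not, Brake release fails=not, Safety circuit lost=not, Emergency door interlock fails=not → no input occurs → does not occur.
Elevator stuck between floors [AND]: Drive chain inoperative=not, Backup encoder is down=occurs, B hoist motor stuck=occurs, Leveling sensor lost=occurs → not all inputs occur → does not occur.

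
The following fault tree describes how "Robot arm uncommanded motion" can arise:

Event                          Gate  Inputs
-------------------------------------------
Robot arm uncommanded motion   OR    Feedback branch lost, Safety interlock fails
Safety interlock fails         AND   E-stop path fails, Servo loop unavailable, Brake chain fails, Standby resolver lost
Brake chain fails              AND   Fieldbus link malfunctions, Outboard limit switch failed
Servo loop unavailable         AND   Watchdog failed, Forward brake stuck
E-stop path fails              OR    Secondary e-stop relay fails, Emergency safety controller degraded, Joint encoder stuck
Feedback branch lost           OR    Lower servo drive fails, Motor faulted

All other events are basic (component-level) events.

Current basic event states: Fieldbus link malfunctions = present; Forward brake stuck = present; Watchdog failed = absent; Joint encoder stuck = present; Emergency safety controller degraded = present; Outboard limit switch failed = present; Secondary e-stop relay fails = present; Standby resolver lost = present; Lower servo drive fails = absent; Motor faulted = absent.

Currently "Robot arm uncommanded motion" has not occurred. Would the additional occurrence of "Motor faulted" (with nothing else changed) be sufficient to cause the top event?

Counterfactual: set "Motor faulted" to occurred.
Feedback branch lost [OR]: Lower servo drive fails=not, Motor faulted=occurs → at least one input occurs → occurs.
E-stop path fails [OR]: Secondary e-stop relay fails=occurs, Emergency safety controller degraded=occurs, Joint encoder stuck=occurs → at least one input occurs → occurs.
Servo loop unavailable [AND]: Watchdog failed=not, Forward brake stuck=occurs → not all inputs occur → does not occur.
Brake chain fails [AND]: Fieldbus link malfunctions=occurs, Outboard limit switch failed=occurs → all inputs occur → occurs.
Safety interlock fails [AND]: E-stop path fails=occurs, Servo loop unavailable=not, Brake chain fails=occurs, Standby resolver lost=occurs → not all inputs occur → does not occur.
Robot arm uncommanded motion [OR]: Feedback branch lost=occurs, Safety interlock fails=not → at least one input occurs → occurs.

Yes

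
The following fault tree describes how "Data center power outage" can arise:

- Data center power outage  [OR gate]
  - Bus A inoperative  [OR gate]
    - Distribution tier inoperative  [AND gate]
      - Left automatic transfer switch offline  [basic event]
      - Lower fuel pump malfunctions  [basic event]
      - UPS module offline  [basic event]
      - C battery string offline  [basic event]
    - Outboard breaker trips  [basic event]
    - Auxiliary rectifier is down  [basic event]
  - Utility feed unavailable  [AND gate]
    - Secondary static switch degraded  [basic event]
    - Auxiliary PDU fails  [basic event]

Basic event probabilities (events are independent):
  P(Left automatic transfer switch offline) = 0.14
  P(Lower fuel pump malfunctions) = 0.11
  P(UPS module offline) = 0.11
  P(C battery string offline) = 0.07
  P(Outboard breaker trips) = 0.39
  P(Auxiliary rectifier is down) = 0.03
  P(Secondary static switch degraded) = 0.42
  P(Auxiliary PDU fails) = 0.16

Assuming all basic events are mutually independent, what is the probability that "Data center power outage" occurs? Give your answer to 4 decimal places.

0.4481

P(Distribution tier inoperative) [AND] = 0.14 × 0.11 × 0.11 × 0.07 = 0.000119
P(Bus A inoperative) [OR] = 1 − (1−0.000119) × (1−0.39) × (1−0.03) = 0.408370
P(Utility feed unavailable) [AND] = 0.42 × 0.16 = 0.067200
P(Data center power outage) [OR] = 1 − (1−0.408370) × (1−0.067200) = 0.448128
Rounded to 4 decimal places: P(Data center power outage) ≈ 0.4481.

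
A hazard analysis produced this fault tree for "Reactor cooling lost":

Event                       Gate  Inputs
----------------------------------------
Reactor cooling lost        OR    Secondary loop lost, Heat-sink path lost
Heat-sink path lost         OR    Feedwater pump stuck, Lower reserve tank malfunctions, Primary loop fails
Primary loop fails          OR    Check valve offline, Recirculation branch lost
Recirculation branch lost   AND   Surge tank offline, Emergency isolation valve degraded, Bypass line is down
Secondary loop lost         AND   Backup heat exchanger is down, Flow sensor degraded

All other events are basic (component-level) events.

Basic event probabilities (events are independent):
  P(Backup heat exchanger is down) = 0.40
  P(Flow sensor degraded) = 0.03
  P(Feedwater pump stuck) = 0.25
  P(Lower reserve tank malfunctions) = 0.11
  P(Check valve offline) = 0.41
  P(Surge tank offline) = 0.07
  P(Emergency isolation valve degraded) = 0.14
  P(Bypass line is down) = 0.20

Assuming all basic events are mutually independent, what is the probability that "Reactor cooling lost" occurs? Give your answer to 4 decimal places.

0.6117

P(Secondary loop lost) [AND] = 0.40 × 0.03 = 0.012000
P(Recirculation branch lost) [AND] = 0.07 × 0.14 × 0.20 = 0.001960
P(Primary loop fails) [OR] = 1 − (1−0.41) × (1−0.001960) = 0.411156
P(Heat-sink path lost) [OR] = 1 − (1−0.25) × (1−0.11) × (1−0.411156) = 0.606947
P(Reactor cooling lost) [OR] = 1 − (1−0.012000) × (1−0.606947) = 0.611664
Rounded to 4 decimal places: P(Reactor cooling lost) ≈ 0.6117.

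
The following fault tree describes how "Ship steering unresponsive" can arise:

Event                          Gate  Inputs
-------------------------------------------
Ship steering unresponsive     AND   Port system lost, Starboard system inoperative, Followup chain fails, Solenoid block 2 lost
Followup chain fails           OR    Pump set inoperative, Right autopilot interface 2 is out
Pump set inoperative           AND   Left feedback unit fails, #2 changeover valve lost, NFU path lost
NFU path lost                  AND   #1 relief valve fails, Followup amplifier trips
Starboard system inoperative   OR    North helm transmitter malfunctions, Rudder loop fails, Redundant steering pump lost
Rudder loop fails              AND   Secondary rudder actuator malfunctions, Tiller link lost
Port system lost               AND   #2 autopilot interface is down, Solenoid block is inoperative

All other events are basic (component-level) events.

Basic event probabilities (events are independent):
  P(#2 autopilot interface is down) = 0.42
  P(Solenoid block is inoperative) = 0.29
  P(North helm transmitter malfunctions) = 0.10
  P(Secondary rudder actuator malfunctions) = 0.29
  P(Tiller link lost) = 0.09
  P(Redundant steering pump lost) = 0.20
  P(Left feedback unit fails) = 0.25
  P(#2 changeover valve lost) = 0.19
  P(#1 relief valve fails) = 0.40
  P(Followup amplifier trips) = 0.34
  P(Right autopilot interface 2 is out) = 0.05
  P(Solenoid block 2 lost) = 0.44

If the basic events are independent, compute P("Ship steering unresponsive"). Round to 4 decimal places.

P(Port system lost) [AND] = 0.42 × 0.29 = 0.121800
P(Rudder loop fails) [AND] = 0.29 × 0.09 = 0.026100
P(Starboard system inoperative) [OR] = 1 − (1−0.10) × (1−0.026100) × (1−0.20) = 0.298792
P(NFU path lost) [AND] = 0.40 × 0.34 = 0.136000
P(Pump set inoperative) [AND] = 0.25 × 0.19 × 0.136000 = 0.006460
P(Followup chain fails) [OR] = 1 − (1−0.006460) × (1−0.05) = 0.056137
P(Ship steering unresponsive) [AND] = 0.121800 × 0.298792 × 0.056137 × 0.44 = 0.000899
Rounded to 4 decimal places: P(Ship steering unresponsive) ≈ 0.0009.

0.0009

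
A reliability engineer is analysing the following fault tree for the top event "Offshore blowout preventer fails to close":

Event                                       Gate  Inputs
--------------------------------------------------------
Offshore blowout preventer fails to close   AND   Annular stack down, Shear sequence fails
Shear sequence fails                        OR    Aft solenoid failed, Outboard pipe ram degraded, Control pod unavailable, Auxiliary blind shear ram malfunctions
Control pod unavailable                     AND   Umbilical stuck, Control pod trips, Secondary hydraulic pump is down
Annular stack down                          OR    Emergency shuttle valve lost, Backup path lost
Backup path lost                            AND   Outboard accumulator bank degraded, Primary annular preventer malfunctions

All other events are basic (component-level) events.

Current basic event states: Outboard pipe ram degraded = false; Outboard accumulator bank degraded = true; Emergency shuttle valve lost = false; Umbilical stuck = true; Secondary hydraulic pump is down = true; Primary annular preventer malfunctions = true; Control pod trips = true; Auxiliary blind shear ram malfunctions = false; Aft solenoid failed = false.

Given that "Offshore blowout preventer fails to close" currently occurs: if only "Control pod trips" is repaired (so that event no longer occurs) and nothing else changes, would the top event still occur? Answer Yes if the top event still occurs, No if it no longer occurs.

No

Counterfactual: set "Control pod trips" to not occurred.
Backup path lost [AND]: Outboard accumulator bank degraded=occurs, Primary annular preventer malfunctions=occurs → all inputs occur → occurs.
Annular stack down [OR]: Emergency shuttle valve lost=not, Backup path lost=occurs → at least one input occurs → occurs.
Control pod unavailable [AND]: Umbilical stuck=occurs, Control pod trips=not, Secondary hydraulic pump is down=occurs → not all inputs occur → does not occur.
Shear sequence fails [OR]: Aft solenoid failed=not, Outboard pipe ram degraded=not, Control pod unavailable=not, Auxiliary blind shear ram malfunctions=not → no input occurs → does not occur.
Offshore blowout preventer fails to close [AND]: Annular stack down=occurs, Shear sequence fails=not → not all inputs occur → does not occur.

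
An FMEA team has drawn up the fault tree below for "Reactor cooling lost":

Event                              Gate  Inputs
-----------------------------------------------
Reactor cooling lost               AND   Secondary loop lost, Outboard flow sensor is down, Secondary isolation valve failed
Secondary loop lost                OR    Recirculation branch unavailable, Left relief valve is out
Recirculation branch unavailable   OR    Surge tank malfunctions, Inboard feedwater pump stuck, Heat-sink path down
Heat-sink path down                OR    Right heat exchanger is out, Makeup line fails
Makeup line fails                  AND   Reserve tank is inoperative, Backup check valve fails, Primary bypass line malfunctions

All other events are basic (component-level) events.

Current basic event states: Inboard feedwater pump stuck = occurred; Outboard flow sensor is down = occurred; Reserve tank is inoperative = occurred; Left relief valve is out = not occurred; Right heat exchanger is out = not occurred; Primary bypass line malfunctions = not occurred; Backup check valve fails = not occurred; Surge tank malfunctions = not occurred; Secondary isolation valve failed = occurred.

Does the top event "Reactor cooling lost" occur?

Makeup line fails [AND]: Reserve tank is inoperative=occurs, Backup check valve fails=not, Primary bypass line malfunctions=not → not all inputs occur → does not occur.
Heat-sink path down [OR]: Right heat exchanger is out=not, Makeup line fails=not → no input occurs → does not occur.
Recirculation branch unavailable [OR]: Surge tank malfunctions=not, Inboard feedwater pump stuck=occurs, Heat-sink path down=not → at least one input occurs → occurs.
Secondary loop lost [OR]: Recirculation branch unavailable=occurs, Left relief valve is out=not → at least one input occurs → occurs.
Reactor cooling lost [AND]: Secondary loop lost=occurs, Outboard flow sensor is down=occurs, Secondary isolation valve failed=occurs → all inputs occur → occurs.

Yes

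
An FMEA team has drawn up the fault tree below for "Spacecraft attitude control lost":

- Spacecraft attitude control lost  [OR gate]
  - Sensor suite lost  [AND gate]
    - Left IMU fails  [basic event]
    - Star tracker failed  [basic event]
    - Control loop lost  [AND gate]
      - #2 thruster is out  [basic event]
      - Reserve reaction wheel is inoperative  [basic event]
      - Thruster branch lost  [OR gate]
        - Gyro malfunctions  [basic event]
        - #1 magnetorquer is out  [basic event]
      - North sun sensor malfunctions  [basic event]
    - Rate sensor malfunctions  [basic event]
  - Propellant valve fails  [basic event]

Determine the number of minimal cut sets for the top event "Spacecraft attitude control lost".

3

Thruster branch lost [OR]: union of children's cut sets → 2 cut set(s).
Control loop lost [AND]: one cut set from each child combined → 1 × 1 × 2 × 1 = 2 cut set(s).
Sensor suite lost [AND]: one cut set from each child combined → 1 × 1 × 2 × 1 = 2 cut set(s).
Spacecraft attitude control lost [OR]: union of children's cut sets → 3 cut set(s).
Minimal cut sets: {#2 thruster is out, Gyro malfunctions, Left IMU fails, North sun sensor malfunctions, Rate sensor malfunctions, Reserve reaction wheel is inoperative, Star tracker failed}; {#1 magnetorquer is out, #2 thruster is out, Left IMU fails, North sun sensor malfunctions, Rate sensor malfunctions, Reserve reaction wheel is inoperative, Star tracker failed}; {Propellant valve fails}.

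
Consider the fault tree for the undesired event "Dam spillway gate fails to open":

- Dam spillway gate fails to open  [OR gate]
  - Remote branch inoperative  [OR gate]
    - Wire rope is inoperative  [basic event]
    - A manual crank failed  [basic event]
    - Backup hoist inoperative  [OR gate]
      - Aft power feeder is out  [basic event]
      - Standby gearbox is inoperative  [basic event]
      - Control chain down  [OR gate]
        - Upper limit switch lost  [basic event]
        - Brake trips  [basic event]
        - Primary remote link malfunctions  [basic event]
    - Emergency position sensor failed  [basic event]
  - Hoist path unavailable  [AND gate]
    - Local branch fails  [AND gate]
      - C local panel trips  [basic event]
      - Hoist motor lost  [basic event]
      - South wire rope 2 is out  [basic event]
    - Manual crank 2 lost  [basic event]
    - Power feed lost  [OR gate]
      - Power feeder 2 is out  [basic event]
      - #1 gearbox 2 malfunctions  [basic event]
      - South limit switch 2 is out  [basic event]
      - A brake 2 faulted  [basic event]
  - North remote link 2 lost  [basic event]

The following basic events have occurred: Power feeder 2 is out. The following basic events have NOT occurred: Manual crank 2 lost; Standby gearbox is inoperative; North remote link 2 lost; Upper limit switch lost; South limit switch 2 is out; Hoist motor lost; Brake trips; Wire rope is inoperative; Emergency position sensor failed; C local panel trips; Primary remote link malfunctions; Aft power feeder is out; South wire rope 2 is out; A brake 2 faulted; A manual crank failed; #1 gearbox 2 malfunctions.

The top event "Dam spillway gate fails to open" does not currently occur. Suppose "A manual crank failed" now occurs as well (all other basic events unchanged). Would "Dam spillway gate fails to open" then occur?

Counterfactual: set "A manual crank failed" to occurred.
Control chain down [OR]: Upper limit switch lost=not, Brake trips=not, Primary remote link malfunctions=not → no input occurs → does not occur.
Backup hoist inoperative [OR]: Aft power feeder is out=not, Standby gearbox is inoperative=not, Control chain down=not → no input occurs → does not occur.
Remote branch inoperative [OR]: Wire rope is inoperative=not, A manual crank failed=occurs, Backup hoist inoperative=not, Emergency position sensor failed=not → at least one input occurs → occurs.
Local branch fails [AND]: C local panel trips=not, Hoist motor lost=not, South wire rope 2 is out=not → not all inputs occur → does not occur.
Power feed lost [OR]: Power feeder 2 is out=occurs, #1 gearbox 2 malfunctions=not, South limit switch 2 is out=not, A brake 2 faulted=not → at least one input occurs → occurs.
Hoist path unavailable [AND]: Local branch fails=not, Manual crank 2 lost=not, Power feed lost=occurs → not all inputs occur → does not occur.
Dam spillway gate fails to open [OR]: Remote branch inoperative=occurs, Hoist path unavailable=not, North remote link 2 lost=not → at least one input occurs → occurs.

Yes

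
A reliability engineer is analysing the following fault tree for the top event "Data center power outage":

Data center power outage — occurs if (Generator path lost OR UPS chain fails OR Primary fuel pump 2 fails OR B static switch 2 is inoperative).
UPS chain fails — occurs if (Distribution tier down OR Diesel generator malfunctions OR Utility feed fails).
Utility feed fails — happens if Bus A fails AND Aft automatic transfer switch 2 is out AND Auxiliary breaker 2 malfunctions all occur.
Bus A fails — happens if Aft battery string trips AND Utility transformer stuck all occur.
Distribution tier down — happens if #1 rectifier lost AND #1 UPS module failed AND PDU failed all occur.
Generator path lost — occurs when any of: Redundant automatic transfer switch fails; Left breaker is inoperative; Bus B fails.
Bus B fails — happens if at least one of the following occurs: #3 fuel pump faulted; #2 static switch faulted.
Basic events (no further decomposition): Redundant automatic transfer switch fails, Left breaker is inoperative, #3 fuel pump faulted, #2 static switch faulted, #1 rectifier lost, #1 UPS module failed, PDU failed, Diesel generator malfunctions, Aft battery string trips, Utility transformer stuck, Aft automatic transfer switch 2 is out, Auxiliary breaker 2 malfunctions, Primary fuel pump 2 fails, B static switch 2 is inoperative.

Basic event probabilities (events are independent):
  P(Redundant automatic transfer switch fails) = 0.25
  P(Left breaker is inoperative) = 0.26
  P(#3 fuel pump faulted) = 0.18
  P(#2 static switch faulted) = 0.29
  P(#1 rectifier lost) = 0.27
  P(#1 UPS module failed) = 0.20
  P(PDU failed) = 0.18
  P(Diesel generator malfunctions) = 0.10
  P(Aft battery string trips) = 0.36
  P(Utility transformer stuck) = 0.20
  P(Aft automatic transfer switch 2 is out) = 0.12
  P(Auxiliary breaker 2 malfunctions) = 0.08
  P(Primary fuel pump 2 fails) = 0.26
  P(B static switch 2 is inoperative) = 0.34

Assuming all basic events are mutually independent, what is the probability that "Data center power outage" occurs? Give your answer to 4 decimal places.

0.8594

P(Bus B fails) [OR] = 1 − (1−0.18) × (1−0.29) = 0.417800
P(Generator path lost) [OR] = 1 − (1−0.25) × (1−0.26) × (1−0.417800) = 0.676879
P(Distribution tier down) [AND] = 0.27 × 0.20 × 0.18 = 0.009720
P(Bus A fails) [AND] = 0.36 × 0.20 = 0.072000
P(Utility feed fails) [AND] = 0.072000 × 0.12 × 0.08 = 0.000691
P(UPS chain fails) [OR] = 1 − (1−0.009720) × (1−0.10) × (1−0.000691) = 0.109364
P(Data center power outage) [OR] = 1 − (1−0.676879) × (1−0.109364) × (1−0.26) × (1−0.34) = 0.859447
Rounded to 4 decimal places: P(Data center power outage) ≈ 0.8594.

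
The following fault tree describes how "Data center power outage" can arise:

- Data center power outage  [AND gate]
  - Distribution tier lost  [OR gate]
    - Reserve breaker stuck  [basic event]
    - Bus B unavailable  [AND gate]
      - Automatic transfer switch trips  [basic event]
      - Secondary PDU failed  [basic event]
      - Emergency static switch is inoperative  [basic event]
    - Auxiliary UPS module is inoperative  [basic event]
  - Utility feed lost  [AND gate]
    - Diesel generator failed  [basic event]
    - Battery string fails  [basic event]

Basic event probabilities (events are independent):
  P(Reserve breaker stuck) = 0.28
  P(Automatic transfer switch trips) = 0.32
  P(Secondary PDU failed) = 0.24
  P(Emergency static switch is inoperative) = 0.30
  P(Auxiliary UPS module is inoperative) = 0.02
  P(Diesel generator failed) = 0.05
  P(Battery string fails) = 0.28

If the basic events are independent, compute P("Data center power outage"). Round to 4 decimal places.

0.0043

P(Bus B unavailable) [AND] = 0.32 × 0.24 × 0.30 = 0.023040
P(Distribution tier lost) [OR] = 1 − (1−0.28) × (1−0.023040) × (1−0.02) = 0.310657
P(Utility feed lost) [AND] = 0.05 × 0.28 = 0.014000
P(Data center power outage) [AND] = 0.310657 × 0.014000 = 0.004349
Rounded to 4 decimal places: P(Data center power outage) ≈ 0.0043.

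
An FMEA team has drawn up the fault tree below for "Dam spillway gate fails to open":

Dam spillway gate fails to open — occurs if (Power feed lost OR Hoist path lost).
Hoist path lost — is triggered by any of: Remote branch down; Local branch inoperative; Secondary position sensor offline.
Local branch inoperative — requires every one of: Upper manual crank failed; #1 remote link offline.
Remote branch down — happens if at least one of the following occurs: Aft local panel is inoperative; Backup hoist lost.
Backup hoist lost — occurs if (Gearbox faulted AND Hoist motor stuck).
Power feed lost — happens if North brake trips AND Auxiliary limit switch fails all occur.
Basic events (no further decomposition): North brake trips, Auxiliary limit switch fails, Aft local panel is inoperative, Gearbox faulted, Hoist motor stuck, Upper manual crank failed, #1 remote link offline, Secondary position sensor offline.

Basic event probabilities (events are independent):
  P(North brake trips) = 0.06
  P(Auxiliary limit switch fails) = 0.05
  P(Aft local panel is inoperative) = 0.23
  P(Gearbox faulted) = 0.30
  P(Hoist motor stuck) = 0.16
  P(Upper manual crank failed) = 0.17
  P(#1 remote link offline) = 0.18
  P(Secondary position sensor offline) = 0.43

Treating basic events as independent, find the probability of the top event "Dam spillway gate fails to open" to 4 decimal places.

P(Power feed lost) [AND] = 0.06 × 0.05 = 0.003000
P(Backup hoist lost) [AND] = 0.30 × 0.16 = 0.048000
P(Remote branch down) [OR] = 1 − (1−0.23) × (1−0.048000) = 0.266960
P(Local branch inoperative) [AND] = 0.17 × 0.18 = 0.030600
P(Hoist path lost) [OR] = 1 − (1−0.266960) × (1−0.030600) × (1−0.43) = 0.594953
P(Dam spillway gate fails to open) [OR] = 1 − (1−0.003000) × (1−0.594953) = 0.596168
Rounded to 4 decimal places: P(Dam spillway gate fails to open) ≈ 0.5962.

0.5962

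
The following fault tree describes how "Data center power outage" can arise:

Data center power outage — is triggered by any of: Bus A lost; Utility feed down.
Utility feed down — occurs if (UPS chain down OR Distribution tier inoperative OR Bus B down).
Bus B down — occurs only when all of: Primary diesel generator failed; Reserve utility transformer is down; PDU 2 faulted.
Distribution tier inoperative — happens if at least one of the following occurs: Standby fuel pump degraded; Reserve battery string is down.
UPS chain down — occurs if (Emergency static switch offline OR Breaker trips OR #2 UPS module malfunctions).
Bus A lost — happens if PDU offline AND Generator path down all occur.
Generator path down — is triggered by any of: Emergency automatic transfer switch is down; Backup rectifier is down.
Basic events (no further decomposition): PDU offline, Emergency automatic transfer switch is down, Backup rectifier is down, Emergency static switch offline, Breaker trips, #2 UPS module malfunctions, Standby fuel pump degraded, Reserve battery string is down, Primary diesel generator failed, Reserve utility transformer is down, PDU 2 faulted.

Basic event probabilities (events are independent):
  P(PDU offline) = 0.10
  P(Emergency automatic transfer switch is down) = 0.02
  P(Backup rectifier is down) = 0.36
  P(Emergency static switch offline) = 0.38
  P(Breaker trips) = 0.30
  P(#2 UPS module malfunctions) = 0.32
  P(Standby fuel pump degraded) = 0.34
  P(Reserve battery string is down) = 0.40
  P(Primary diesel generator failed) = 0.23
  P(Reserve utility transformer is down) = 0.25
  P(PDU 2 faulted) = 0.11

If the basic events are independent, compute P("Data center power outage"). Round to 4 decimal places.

P(Generator path down) [OR] = 1 − (1−0.02) × (1−0.36) = 0.372800
P(Bus A lost) [AND] = 0.10 × 0.372800 = 0.037280
P(UPS chain down) [OR] = 1 − (1−0.38) × (1−0.30) × (1−0.32) = 0.704880
P(Distribution tier inoperative) [OR] = 1 − (1−0.34) × (1−0.40) = 0.604000
P(Bus B down) [AND] = 0.23 × 0.25 × 0.11 = 0.006325
P(Utility feed down) [OR] = 1 − (1−0.704880) × (1−0.604000) × (1−0.006325) = 0.883872
P(Data center power outage) [OR] = 1 − (1−0.037280) × (1−0.883872) = 0.888201
Rounded to 4 decimal places: P(Data center power outage) ≈ 0.8882.

0.8882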